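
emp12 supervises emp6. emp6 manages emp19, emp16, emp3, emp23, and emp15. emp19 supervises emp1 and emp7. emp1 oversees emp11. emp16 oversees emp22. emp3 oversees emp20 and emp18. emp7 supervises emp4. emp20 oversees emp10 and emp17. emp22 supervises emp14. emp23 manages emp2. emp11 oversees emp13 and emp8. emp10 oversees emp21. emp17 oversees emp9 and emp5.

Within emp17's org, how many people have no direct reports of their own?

The people in emp17's organization with no one reporting to them are emp5, emp9. That is 2.

2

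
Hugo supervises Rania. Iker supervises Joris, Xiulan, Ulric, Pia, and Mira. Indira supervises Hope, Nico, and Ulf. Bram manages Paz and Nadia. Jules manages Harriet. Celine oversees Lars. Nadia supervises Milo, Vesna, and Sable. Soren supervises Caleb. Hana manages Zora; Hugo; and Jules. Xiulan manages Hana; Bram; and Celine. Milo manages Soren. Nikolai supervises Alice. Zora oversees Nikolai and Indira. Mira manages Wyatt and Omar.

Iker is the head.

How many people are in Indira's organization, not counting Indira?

Indira directly manages Hope, Nico, Ulf. Hope has no reports. Nico has no reports. Ulf has no reports. So Indira's organization is 3 direct reports plus everyone under them: 1 + 1 + 1 = 3.

3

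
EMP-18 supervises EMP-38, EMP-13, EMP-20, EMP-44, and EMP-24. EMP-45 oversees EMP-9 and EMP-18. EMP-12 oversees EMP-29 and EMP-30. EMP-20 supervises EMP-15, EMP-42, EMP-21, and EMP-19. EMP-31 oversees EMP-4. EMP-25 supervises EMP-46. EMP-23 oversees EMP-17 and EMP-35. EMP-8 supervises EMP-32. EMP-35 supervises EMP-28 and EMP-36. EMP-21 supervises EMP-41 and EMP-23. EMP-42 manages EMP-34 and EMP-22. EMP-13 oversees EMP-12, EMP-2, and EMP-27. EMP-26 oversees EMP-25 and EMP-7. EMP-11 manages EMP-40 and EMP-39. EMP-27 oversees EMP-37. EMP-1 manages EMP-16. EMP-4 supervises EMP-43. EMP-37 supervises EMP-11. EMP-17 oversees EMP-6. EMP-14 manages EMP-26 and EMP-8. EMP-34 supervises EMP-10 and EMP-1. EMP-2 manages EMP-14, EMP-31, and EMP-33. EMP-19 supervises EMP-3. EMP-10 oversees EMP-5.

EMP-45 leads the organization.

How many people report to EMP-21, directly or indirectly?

EMP-21 directly manages EMP-23, EMP-41. Under EMP-23: EMP-17, EMP-6, EMP-35, EMP-28, EMP-36 (5). EMP-41 has no reports. So EMP-21's organization is 2 direct reports plus everyone under them: 6 + 1 = 7.

7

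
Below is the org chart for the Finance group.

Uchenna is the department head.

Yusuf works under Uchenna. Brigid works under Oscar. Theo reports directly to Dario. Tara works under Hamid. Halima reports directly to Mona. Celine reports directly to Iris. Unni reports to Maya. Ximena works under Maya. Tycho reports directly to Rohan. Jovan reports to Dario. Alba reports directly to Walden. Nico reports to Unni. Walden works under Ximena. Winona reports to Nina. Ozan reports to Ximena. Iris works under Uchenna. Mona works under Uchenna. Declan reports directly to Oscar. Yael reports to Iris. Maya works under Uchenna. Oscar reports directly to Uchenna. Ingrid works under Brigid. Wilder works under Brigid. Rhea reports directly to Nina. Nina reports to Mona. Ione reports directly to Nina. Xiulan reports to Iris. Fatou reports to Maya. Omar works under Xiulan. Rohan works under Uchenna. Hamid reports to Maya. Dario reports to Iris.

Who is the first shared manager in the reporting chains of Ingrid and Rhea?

Uchenna

Ingrid's chain of managers is Brigid, Oscar, Uchenna. Rhea's chain of managers is Nina, Mona, Uchenna. The first manager that appears in both chains is Uchenna.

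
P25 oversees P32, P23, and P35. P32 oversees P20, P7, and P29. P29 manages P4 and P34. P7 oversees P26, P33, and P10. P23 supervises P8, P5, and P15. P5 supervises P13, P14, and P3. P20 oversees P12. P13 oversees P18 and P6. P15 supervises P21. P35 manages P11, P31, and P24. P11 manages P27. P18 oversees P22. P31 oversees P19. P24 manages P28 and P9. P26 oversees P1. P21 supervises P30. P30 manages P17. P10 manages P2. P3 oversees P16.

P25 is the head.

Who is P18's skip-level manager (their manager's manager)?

P18 reports to P13, and P13 reports to P5. So P18's skip-level manager is P5.

P5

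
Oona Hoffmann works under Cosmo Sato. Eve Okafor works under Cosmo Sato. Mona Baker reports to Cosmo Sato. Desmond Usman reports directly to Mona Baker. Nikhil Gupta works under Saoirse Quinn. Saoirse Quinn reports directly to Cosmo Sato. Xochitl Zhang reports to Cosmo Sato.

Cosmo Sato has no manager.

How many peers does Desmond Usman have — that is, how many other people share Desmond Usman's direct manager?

0

Desmond Usman reports to Mona Baker, and Mona Baker has no other direct reports. Desmond Usman has 0 peers.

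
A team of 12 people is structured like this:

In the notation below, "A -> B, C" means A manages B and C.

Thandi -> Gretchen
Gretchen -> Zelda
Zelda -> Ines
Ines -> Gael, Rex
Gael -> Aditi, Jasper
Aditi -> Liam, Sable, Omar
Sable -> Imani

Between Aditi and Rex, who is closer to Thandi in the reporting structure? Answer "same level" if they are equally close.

Aditi is 5 levels below Thandi; Rex is 4. Rex is higher.

Rex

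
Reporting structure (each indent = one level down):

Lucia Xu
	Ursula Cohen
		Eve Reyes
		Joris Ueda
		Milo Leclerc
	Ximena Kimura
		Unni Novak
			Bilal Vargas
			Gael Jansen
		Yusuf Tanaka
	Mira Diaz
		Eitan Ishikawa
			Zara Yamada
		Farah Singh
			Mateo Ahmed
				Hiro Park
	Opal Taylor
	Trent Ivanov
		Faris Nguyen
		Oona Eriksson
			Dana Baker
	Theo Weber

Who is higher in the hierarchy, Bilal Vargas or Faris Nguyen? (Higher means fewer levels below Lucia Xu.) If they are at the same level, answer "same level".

Bilal Vargas is 3 levels below Lucia Xu; Faris Nguyen is 2. Faris Nguyen is higher.

Faris Nguyen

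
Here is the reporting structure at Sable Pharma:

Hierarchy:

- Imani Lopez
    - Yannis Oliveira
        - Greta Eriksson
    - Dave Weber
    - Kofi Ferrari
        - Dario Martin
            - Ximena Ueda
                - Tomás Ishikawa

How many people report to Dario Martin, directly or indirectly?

2

Dario Martin directly manages Ximena Ueda. Under Ximena Ueda: Tomás Ishikawa (1). That's 2 in total.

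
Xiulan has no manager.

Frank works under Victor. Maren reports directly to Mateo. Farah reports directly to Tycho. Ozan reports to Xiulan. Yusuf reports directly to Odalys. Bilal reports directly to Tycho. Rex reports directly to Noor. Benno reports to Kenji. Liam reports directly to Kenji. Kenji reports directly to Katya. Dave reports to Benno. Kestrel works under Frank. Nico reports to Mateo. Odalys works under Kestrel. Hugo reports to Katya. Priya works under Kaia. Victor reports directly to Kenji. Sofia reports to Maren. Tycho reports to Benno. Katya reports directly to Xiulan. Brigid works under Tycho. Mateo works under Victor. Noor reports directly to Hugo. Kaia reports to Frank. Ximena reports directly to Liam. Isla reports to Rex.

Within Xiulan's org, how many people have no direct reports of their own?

11

The people in Xiulan's organization with no one reporting to them are Ozan, Isla, Ximena, Dave, Bilal, Farah, Brigid, Nico, Sofia, Yusuf, Priya. That is 11.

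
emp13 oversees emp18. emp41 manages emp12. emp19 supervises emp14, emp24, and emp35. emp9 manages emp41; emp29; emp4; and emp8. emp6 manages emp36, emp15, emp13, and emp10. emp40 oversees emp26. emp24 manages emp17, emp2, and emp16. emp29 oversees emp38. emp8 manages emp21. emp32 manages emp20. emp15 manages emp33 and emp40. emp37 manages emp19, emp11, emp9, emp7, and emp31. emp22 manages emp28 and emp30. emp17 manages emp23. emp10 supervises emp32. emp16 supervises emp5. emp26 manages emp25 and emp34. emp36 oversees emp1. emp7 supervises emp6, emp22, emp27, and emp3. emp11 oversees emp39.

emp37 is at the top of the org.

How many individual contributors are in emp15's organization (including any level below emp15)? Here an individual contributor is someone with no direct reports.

3

The people in emp15's organization with no one reporting to them are emp33, emp34, emp25. That is 3.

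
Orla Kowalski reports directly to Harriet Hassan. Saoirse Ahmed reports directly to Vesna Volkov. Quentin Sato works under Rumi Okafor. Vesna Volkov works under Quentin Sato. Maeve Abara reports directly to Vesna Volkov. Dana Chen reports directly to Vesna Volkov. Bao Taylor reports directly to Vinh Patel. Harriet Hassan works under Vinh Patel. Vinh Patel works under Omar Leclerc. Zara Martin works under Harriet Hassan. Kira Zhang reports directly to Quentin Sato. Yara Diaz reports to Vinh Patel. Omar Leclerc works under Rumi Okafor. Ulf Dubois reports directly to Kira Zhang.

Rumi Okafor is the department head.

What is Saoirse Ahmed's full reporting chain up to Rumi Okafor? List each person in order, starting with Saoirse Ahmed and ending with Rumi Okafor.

Saoirse Ahmed -> Vesna Volkov -> Quentin Sato -> Rumi Okafor

Saoirse Ahmed reports to Vesna Volkov. Vesna Volkov reports to Quentin Sato. Quentin Sato reports to Rumi Okafor. Rumi Okafor is at the top.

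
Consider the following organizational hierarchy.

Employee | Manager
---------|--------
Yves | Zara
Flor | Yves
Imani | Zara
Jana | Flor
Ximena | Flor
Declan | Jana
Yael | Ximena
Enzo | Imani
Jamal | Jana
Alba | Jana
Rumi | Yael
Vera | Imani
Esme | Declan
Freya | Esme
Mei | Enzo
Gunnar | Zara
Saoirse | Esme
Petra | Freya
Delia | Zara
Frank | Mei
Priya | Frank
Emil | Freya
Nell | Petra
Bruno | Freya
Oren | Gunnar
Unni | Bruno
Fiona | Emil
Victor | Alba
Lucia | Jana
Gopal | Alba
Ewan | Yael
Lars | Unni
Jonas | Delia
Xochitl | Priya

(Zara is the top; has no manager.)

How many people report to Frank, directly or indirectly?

Frank directly manages Priya. Under Priya: Xochitl (1). That's 2 in total.

2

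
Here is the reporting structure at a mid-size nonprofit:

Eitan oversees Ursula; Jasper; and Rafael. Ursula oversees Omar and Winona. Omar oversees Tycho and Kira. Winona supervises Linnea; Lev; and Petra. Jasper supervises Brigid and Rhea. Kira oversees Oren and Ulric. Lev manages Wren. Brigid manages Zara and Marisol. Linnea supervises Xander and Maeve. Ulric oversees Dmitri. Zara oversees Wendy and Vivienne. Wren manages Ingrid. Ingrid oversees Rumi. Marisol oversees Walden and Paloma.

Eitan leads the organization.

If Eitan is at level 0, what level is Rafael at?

Chain from Rafael up to Eitan: Rafael → Eitan. That is 1 step up, so Rafael is 1 level below Eitan.

1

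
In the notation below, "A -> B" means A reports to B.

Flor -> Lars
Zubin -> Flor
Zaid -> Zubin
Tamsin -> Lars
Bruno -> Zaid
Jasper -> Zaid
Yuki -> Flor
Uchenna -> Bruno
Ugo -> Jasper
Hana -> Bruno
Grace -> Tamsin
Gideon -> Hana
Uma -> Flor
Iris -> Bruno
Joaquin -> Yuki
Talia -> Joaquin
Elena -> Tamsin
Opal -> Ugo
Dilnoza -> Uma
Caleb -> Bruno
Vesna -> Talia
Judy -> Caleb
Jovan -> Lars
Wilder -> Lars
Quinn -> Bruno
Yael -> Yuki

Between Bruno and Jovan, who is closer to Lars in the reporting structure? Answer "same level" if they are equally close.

Jovan

Bruno is 4 levels below Lars; Jovan is 1. Jovan is higher.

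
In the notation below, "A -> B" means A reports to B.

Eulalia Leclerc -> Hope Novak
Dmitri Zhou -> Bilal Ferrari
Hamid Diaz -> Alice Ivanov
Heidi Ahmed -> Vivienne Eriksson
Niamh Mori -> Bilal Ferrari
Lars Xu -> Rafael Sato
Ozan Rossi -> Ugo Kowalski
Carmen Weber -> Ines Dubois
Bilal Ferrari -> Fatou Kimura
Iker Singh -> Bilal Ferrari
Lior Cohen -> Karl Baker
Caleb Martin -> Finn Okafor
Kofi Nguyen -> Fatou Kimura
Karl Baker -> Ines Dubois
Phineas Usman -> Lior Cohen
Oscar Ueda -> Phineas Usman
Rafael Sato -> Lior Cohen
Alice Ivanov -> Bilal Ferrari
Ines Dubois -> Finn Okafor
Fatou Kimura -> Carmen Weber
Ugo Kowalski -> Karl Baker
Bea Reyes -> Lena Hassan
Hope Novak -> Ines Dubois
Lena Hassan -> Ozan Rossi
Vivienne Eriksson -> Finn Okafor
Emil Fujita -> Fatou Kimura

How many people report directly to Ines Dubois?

Ines Dubois directly manages Hope Novak, Carmen Weber, Karl Baker. That is 3 direct reports.

3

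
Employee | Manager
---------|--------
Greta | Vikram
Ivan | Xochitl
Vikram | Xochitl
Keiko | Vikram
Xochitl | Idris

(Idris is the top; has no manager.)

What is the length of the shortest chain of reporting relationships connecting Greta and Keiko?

Greta is 1 level below Vikram, and Keiko is 1 level below Vikram (their lowest common manager). The shortest path runs up from Greta to Vikram and back down to Keiko: 1 + 1 = 2 links.

2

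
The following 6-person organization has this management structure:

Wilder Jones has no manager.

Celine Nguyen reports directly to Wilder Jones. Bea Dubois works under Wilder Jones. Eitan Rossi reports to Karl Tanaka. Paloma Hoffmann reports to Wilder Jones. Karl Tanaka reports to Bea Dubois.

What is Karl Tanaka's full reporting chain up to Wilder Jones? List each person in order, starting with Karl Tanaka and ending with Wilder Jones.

Karl Tanaka reports to Bea Dubois. Bea Dubois reports to Wilder Jones. Wilder Jones is at the top.

Karl Tanaka -> Bea Dubois -> Wilder Jones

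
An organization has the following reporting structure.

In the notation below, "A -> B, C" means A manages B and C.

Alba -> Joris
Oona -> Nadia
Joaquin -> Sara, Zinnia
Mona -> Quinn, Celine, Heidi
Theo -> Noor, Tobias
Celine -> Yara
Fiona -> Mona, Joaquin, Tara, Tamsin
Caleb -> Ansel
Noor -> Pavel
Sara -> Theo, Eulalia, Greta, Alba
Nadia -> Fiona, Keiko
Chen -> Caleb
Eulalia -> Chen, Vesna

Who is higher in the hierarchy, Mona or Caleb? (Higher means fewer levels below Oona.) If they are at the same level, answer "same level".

Mona is 3 levels below Oona; Caleb is 7. Mona is higher.

Mona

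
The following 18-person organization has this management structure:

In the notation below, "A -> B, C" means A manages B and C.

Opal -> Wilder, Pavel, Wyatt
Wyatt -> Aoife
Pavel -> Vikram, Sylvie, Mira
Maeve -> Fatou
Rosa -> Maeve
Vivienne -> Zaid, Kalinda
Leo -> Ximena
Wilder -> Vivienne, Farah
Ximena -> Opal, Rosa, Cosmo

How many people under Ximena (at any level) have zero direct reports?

9

The people in Ximena's organization with no one reporting to them are Cosmo, Fatou, Aoife, Mira, Sylvie, Vikram, Farah, Kalinda, Zaid. That is 9.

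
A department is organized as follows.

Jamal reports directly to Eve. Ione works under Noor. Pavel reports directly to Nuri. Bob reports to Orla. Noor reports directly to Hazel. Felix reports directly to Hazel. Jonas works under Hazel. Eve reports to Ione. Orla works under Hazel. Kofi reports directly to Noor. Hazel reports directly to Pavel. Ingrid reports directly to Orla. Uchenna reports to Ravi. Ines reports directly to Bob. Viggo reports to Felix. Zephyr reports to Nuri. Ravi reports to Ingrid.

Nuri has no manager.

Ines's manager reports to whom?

Ines reports to Bob, and Bob reports to Orla. So Ines's skip-level manager is Orla.

Orla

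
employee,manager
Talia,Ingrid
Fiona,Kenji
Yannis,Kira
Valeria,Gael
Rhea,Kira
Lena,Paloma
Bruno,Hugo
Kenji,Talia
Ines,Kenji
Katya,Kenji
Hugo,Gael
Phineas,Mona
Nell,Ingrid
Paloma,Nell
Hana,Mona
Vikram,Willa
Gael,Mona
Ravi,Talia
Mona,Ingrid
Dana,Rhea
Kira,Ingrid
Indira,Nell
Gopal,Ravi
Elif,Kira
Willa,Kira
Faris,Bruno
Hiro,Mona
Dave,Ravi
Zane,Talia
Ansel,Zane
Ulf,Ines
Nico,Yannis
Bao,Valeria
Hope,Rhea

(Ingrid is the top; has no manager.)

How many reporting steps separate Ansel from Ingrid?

Chain from Ansel up to Ingrid: Ansel → Zane → Talia → Ingrid. That is 3 steps up, so Ansel is 3 levels below Ingrid.

3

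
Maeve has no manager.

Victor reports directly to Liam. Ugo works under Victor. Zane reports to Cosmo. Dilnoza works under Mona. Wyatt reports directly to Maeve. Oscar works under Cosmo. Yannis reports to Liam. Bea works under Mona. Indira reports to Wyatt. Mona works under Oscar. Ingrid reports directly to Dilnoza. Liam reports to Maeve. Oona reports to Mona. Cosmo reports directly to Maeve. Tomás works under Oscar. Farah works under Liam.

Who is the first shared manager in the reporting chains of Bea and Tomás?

Oscar

Bea's chain of managers is Mona, Oscar, Cosmo, Maeve. Tomás's chain of managers is Oscar, Cosmo, Maeve. The first manager that appears in both chains is Oscar.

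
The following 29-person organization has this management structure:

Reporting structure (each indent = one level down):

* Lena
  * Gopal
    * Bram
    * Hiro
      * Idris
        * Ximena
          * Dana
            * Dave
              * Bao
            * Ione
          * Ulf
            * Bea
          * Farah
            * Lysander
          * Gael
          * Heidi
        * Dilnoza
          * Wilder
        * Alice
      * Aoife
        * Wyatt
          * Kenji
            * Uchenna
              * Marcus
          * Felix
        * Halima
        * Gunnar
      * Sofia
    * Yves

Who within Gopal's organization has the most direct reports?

Direct-report counts within Gopal's organization: Gopal has 3; Hiro has 3; Aoife has 3; Wyatt has 2; Kenji has 1; Uchenna has 1; Idris has 3; Dilnoza has 1; Ximena has 5; Farah has 1; Ulf has 1; Dana has 2; Dave has 1. The largest is 5, held by Ximena.

Ximena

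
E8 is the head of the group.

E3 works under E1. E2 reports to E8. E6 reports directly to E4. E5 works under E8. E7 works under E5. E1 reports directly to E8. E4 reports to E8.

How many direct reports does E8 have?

4

E8 directly manages E2, E1, E5, E4. That is 4 direct reports.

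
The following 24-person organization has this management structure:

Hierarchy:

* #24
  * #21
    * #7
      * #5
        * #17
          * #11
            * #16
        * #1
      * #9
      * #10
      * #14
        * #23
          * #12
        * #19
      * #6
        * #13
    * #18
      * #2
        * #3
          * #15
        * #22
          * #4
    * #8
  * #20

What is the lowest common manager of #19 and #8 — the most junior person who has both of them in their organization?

#19's chain of managers is #14, #7, #21, #24. #8's chain of managers is #21, #24. The first manager that appears in both chains is #21.

#21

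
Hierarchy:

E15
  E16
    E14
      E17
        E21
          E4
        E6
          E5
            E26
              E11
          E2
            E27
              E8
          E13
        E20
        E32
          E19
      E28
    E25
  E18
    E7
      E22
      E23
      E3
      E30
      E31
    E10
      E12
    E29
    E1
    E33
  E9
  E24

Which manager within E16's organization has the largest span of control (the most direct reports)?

E17

Direct-report counts within E16's organization: E16 has 2; E14 has 2; E17 has 4; E32 has 1; E6 has 3; E2 has 1; E27 has 1; E5 has 1; E26 has 1; E21 has 1. The largest is 4, held by E17.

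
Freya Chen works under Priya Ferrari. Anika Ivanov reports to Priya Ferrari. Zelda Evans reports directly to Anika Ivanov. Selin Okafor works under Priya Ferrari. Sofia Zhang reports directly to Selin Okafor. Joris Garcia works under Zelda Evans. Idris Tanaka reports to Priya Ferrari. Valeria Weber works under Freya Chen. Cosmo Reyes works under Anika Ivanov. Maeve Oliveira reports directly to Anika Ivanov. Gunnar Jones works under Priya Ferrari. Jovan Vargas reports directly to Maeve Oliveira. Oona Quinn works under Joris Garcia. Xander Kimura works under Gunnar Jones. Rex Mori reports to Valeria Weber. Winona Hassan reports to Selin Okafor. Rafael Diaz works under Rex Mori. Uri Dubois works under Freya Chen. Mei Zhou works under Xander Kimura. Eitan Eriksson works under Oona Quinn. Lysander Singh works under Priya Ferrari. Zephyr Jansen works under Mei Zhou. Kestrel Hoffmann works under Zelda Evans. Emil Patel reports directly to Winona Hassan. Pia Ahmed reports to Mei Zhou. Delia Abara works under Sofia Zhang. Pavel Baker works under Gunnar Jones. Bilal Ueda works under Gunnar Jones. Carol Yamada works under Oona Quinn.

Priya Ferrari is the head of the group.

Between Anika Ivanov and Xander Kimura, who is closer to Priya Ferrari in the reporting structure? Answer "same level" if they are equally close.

Anika Ivanov is 1 level below Priya Ferrari; Xander Kimura is 2. Anika Ivanov is higher.

Anika Ivanov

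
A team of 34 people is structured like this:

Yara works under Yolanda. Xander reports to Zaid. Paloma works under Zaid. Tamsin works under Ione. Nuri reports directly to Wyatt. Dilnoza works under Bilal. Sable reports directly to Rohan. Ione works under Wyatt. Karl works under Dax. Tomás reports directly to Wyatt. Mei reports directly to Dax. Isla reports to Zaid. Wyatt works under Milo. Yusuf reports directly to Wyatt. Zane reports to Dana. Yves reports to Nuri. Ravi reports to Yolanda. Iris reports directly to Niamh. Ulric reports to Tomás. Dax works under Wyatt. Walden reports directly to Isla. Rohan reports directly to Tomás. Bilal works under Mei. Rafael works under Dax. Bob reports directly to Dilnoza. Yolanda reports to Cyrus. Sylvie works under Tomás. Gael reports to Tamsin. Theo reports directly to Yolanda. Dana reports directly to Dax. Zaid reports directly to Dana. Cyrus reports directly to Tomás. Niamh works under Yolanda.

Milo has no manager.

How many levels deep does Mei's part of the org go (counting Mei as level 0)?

3

The longest chain under Mei runs Mei → Bilal → Dilnoza → Bob, which is 3 levels below Mei.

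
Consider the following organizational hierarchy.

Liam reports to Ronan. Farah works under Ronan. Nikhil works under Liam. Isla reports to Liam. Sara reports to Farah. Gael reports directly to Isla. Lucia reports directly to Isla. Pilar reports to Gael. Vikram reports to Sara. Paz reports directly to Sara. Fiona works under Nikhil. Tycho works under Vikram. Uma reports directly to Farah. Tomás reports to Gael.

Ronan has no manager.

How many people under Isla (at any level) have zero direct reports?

The people in Isla's organization with no one reporting to them are Lucia, Tomás, Pilar. That is 3.

3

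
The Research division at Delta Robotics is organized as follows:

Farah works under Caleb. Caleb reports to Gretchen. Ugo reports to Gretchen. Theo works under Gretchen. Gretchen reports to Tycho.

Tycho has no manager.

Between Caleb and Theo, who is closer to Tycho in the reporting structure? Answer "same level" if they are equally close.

same level

Both Caleb and Theo are 2 levels below Tycho.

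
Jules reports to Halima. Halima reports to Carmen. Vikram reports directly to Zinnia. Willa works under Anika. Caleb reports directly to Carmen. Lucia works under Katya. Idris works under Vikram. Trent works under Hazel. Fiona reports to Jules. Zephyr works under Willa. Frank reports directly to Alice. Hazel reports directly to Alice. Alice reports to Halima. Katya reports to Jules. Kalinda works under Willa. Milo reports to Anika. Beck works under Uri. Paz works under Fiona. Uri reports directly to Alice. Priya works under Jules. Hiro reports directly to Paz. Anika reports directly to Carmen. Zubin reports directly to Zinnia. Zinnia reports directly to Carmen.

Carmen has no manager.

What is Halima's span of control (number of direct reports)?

2

Halima directly manages Jules, Alice. That is 2 direct reports.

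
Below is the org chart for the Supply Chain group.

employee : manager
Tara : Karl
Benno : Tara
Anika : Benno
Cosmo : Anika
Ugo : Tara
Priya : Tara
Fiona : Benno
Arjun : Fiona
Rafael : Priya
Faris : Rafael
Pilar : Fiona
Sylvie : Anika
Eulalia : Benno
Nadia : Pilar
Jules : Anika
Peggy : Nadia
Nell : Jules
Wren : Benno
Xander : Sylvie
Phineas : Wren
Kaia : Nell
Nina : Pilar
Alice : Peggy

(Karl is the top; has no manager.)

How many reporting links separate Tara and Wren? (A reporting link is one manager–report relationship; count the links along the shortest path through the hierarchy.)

Wren is in Tara's organization: the chain from Wren up to Tara is Wren → Benno → Tara, which is 2 links.

2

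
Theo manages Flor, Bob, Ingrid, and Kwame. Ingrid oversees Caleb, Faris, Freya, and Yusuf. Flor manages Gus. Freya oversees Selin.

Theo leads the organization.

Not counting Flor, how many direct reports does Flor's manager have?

3

Flor reports to Theo. Theo's other direct reports are Ingrid, Kwame, Bob — 3 peers.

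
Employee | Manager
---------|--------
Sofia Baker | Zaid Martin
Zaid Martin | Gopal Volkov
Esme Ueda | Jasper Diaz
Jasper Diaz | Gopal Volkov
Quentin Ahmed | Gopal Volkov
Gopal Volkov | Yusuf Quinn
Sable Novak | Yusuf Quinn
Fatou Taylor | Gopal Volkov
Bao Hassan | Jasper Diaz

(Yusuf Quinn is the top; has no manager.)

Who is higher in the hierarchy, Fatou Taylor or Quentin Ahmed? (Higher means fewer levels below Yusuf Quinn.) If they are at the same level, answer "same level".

Both Fatou Taylor and Quentin Ahmed are 2 levels below Yusuf Quinn.

same level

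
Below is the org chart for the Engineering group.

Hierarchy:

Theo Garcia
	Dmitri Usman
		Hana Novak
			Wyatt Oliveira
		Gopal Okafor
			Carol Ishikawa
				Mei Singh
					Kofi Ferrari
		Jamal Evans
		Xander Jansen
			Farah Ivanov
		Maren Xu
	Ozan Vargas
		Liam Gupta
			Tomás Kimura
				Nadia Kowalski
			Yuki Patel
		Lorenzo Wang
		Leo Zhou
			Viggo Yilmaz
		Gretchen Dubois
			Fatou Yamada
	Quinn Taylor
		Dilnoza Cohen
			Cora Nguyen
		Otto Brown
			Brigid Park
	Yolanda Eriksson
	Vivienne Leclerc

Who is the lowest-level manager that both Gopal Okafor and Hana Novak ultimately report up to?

Gopal Okafor's chain of managers is Dmitri Usman, Theo Garcia. Hana Novak's chain of managers is Dmitri Usman, Theo Garcia. The first manager that appears in both chains is Dmitri Usman.

Dmitri Usman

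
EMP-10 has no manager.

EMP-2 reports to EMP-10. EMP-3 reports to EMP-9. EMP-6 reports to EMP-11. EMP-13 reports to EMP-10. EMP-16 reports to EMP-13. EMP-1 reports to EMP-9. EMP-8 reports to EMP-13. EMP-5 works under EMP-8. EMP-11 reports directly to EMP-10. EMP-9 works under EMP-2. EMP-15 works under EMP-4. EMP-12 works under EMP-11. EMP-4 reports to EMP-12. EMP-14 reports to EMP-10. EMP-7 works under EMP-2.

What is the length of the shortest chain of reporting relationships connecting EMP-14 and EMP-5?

EMP-14 is 1 level below EMP-10, and EMP-5 is 3 levels below EMP-10 (their lowest common manager). The shortest path runs up from EMP-14 to EMP-10 and back down to EMP-5: 1 + 3 = 4 links.

4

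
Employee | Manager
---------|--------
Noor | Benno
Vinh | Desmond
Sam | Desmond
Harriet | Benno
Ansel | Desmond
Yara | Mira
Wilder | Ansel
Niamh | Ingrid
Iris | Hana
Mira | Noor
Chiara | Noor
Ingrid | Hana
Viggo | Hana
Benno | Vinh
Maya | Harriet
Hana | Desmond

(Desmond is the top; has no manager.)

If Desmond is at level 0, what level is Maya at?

Chain from Maya up to Desmond: Maya → Harriet → Benno → Vinh → Desmond. That is 4 steps up, so Maya is 4 levels below Desmond.

4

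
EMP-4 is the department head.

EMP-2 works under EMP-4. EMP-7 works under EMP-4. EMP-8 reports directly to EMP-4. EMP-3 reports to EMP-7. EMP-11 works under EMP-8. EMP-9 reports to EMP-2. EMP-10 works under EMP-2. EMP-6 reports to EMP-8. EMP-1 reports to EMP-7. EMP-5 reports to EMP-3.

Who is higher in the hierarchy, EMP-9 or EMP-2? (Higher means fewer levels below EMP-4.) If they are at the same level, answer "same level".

EMP-2

EMP-9 is 2 levels below EMP-4; EMP-2 is 1. EMP-2 is higher.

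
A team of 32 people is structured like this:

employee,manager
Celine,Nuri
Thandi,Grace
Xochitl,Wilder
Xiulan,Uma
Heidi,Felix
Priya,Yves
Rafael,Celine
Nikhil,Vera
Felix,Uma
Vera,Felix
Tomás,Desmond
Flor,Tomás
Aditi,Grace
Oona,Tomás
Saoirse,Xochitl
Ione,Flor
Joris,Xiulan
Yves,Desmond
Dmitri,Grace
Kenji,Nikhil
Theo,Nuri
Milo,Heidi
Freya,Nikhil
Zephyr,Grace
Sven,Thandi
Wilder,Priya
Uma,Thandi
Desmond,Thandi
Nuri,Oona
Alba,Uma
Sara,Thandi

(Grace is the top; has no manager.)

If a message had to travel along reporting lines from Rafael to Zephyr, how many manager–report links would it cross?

8

Rafael is 7 levels below Grace, and Zephyr is 1 level below Grace (their lowest common manager). The shortest path runs up from Rafael to Grace and back down to Zephyr: 7 + 1 = 8 links.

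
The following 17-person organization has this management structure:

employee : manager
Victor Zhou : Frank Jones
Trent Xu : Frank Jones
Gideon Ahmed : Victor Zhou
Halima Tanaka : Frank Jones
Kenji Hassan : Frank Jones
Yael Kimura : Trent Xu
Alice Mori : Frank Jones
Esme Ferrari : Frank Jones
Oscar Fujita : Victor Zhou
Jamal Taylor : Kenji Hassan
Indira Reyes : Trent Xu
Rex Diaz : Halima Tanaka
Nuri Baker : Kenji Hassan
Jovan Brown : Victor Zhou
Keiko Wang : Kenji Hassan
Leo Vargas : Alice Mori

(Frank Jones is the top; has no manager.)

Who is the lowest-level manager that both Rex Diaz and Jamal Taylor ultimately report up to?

Frank Jones

Rex Diaz's chain of managers is Halima Tanaka, Frank Jones. Jamal Taylor's chain of managers is Kenji Hassan, Frank Jones. The first manager that appears in both chains is Frank Jones.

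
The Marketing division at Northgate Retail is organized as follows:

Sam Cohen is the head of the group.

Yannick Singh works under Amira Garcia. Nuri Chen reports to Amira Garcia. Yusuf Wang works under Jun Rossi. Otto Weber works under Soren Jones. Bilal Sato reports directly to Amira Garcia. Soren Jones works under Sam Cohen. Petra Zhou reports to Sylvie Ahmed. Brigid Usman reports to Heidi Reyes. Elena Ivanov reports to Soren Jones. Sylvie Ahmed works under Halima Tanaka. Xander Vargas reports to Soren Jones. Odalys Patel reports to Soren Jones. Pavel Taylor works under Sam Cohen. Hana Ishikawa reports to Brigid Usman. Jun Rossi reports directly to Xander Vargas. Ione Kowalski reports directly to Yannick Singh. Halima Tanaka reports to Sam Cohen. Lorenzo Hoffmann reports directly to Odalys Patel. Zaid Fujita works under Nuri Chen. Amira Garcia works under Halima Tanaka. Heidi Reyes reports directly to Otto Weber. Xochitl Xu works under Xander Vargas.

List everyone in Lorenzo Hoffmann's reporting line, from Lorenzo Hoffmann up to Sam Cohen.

Lorenzo Hoffmann -> Odalys Patel -> Soren Jones -> Sam Cohen

Lorenzo Hoffmann reports to Odalys Patel. Odalys Patel reports to Soren Jones. Soren Jones reports to Sam Cohen. Sam Cohen is at the top.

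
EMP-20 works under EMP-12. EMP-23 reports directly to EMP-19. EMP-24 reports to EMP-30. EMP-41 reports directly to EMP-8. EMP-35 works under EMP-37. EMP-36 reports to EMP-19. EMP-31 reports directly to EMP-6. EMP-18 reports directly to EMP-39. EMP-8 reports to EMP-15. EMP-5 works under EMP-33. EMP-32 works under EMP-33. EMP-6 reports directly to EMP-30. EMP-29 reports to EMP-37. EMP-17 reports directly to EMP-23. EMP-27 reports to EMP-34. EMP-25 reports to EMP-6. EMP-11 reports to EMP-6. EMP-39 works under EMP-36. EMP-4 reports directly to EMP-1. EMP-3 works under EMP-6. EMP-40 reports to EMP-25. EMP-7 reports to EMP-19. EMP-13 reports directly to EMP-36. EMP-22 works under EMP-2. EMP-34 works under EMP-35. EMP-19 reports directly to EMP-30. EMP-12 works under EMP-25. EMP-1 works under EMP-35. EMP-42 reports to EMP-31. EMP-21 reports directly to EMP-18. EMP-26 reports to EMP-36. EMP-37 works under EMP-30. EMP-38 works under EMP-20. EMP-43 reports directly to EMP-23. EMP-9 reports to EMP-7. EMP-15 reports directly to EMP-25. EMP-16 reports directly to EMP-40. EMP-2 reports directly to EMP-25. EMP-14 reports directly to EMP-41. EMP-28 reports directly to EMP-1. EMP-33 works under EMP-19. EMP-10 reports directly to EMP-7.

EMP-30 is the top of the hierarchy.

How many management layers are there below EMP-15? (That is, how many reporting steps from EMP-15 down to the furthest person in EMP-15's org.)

The longest chain under EMP-15 runs EMP-15 → EMP-8 → EMP-41 → EMP-14, which is 3 levels below EMP-15.

3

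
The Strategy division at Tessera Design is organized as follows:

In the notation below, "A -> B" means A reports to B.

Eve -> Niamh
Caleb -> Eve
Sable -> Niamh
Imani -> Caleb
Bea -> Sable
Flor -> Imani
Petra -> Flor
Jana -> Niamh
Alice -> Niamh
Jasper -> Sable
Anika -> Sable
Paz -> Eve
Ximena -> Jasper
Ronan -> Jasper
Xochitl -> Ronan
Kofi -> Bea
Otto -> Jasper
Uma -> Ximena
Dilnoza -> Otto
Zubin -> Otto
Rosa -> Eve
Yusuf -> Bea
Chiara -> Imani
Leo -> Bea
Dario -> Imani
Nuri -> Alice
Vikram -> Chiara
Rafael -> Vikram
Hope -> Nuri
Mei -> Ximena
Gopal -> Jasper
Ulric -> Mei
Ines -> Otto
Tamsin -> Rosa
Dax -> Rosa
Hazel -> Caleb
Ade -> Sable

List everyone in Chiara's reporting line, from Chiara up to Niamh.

Chiara reports to Imani. Imani reports to Caleb. Caleb reports to Eve. Eve reports to Niamh. Niamh is at the top.

Chiara -> Imani -> Caleb -> Eve -> Niamh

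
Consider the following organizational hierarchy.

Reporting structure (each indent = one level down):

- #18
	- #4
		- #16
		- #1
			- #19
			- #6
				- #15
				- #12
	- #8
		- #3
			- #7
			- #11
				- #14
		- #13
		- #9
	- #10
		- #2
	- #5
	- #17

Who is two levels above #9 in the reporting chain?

#9 reports to #8, and #8 reports to #18. So #9's skip-level manager is #18.

#18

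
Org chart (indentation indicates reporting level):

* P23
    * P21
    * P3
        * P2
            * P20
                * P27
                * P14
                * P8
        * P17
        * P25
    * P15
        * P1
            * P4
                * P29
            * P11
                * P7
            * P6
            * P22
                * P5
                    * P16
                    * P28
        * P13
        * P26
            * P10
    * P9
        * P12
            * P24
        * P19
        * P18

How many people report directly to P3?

3

P3 directly manages P2, P17, P25. That is 3 direct reports.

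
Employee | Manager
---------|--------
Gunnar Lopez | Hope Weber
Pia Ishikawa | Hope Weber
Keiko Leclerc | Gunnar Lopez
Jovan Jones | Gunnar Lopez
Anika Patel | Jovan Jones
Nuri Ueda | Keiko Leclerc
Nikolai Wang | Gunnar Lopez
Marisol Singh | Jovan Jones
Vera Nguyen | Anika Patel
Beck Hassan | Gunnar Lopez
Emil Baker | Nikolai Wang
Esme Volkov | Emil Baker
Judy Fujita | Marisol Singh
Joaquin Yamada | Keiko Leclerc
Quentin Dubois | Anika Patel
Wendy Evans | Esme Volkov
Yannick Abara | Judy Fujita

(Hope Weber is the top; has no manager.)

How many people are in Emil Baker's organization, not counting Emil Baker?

Emil Baker directly manages Esme Volkov. Under Esme Volkov: Wendy Evans (1). That's 2 in total.

2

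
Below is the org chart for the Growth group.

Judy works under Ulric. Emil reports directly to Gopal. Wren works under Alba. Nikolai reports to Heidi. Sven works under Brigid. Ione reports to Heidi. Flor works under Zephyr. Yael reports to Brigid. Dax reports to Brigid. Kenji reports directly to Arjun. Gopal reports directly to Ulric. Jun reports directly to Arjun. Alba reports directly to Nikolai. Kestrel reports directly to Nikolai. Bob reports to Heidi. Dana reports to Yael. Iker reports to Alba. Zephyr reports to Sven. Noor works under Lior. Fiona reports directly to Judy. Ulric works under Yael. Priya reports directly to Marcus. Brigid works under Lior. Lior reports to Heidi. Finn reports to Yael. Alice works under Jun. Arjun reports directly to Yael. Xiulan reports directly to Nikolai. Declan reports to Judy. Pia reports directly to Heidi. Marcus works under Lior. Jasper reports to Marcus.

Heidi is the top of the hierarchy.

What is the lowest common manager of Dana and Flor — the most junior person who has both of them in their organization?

Dana's chain of managers is Yael, Brigid, Lior, Heidi. Flor's chain of managers is Zephyr, Sven, Brigid, Lior, Heidi. The first manager that appears in both chains is Brigid.

Brigid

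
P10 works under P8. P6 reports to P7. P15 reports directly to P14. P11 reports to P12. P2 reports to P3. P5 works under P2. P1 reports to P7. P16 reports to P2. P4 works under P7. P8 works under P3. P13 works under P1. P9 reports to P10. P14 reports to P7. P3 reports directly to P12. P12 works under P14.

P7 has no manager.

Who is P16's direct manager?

P16 reports directly to P2.

P2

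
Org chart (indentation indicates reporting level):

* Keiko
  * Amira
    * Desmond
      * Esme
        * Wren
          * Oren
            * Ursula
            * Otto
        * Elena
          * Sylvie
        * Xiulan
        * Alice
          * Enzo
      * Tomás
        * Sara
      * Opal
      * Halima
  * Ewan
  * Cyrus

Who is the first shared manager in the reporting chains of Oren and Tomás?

Desmond

Oren's chain of managers is Wren, Esme, Desmond, Amira, Keiko. Tomás's chain of managers is Desmond, Amira, Keiko. The first manager that appears in both chains is Desmond.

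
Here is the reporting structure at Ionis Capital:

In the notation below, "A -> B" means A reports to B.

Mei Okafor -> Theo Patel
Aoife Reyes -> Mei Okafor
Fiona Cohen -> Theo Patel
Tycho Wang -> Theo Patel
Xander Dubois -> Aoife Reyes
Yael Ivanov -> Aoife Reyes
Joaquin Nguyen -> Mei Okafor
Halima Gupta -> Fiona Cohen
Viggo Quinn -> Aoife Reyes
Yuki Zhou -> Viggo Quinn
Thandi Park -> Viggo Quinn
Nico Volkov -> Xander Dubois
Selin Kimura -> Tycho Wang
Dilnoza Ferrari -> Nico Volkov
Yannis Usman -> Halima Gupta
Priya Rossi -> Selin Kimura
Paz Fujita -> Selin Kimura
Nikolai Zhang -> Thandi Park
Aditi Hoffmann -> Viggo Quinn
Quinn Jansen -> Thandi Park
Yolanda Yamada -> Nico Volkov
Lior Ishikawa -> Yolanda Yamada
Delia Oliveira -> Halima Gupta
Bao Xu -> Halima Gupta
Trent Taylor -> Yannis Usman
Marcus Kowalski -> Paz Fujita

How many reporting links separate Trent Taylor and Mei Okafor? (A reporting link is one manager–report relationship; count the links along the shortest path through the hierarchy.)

5

Trent Taylor is 4 levels below Theo Patel, and Mei Okafor is 1 level below Theo Patel (their lowest common manager). The shortest path runs up from Trent Taylor to Theo Patel and back down to Mei Okafor: 4 + 1 = 5 links.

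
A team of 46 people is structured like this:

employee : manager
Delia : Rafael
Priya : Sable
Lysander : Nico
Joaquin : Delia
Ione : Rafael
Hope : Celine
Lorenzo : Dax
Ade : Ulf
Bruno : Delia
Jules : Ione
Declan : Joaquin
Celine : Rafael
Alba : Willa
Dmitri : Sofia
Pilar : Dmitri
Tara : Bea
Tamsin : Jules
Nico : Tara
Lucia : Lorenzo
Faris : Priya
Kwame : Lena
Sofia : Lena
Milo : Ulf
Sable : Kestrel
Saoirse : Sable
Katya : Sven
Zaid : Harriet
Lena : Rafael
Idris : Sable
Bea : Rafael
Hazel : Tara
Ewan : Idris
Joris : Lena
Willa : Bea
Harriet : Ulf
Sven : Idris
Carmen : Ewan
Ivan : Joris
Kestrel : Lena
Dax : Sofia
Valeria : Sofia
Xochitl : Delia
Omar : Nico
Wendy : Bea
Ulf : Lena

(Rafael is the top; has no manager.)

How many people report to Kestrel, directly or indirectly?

9

Kestrel directly manages Sable. Under Sable: Saoirse, Priya, Faris, Idris, Ewan, Carmen, Sven, Katya (8). That's 9 in total.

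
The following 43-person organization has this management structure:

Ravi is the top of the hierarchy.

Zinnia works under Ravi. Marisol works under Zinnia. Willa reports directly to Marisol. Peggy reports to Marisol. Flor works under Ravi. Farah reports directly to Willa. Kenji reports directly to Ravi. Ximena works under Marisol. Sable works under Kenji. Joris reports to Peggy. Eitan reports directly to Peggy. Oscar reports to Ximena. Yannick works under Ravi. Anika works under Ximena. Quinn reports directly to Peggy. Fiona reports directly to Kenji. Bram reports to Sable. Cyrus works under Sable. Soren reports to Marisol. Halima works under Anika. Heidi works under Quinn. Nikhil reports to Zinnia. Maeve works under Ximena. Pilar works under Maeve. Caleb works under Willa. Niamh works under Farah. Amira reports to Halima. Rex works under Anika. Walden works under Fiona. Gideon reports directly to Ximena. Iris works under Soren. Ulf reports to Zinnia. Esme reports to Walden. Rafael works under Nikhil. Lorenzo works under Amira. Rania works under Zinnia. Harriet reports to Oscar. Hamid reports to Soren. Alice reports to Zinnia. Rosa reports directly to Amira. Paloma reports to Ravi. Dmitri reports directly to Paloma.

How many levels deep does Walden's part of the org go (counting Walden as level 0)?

The longest chain under Walden runs Walden → Esme, which is 1 level below Walden.

1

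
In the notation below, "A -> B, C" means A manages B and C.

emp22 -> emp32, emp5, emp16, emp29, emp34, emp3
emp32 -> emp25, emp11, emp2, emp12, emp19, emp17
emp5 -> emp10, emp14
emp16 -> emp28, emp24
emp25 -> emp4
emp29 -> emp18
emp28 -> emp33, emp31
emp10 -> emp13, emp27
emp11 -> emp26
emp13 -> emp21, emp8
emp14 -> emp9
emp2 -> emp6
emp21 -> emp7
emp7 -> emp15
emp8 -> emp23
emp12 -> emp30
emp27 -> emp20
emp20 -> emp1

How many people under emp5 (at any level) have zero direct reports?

4

The people in emp5's organization with no one reporting to them are emp9, emp1, emp23, emp15. That is 4.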